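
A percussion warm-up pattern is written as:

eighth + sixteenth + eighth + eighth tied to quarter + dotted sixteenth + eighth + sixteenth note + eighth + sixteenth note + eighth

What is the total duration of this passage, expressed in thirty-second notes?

41

Convert each value to thirty-second notes: eighth = 4; sixteenth = 2; eighth = 4; eighth tied to quarter (eighth + quarter) = 12; dotted sixteenth = 3; eighth = 4; sixteenth note = 2; eighth = 4; sixteenth note = 2; eighth = 4.
Sum: 4 + 2 + 4 + 12 + 3 + 4 + 2 + 4 + 2 + 4 = 41 thirty-second notes.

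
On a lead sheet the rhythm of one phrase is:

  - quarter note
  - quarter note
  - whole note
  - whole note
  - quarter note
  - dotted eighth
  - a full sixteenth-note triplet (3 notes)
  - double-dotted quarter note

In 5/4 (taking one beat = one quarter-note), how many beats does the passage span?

One quarter-note beat = 4 sixteenth notes.
Express everything in sixteenth notes: quarter note = 4; quarter note = 4; whole note = 16; whole note = 16; quarter note = 4; dotted eighth = 3; a full sixteenth-note triplet (3 notes) (three triplet sixteenths span one eighth) = 2; double-dotted quarter note = 7.
Altogether 4 + 4 + 16 + 16 + 4 + 3 + 2 + 7 = 56.
56 ÷ 4 = 14 beats.

14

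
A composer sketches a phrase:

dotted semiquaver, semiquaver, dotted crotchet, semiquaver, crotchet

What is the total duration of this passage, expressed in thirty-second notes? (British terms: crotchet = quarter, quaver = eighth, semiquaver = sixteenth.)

Each duration in thirty-second notes: dotted semiquaver = 3; semiquaver = 2; dotted crotchet = 12; semiquaver = 2; crotchet = 8.
Adding: 3 + 2 + 12 + 2 + 8 = 27 thirty-second notes.

27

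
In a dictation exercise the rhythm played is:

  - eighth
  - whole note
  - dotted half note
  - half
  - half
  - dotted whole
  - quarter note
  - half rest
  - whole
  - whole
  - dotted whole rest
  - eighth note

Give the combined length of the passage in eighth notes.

70

In eighth notes: eighth = 1; whole note = 8; dotted half note = 6; half = 4; half = 4; dotted whole = 12; quarter note = 2; half rest = 4; whole = 8; whole = 8; dotted whole rest = 12; eighth note = 1.
Altogether 1 + 8 + 6 + 4 + 4 + 12 + 2 + 4 + 8 + 8 + 12 + 1 = 70 eighth notes.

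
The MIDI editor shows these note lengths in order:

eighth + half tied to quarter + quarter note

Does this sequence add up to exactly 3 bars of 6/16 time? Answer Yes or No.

One bar of 6/16 = 3 eighth notes, so 3 bars = 9.
Express everything in eighth notes: eighth = 1; half tied to quarter (half + quarter) = 6; quarter note = 2.
Sum: 1 + 6 + 2 = 9.
9 equals 9, so the answer is Yes.

Yes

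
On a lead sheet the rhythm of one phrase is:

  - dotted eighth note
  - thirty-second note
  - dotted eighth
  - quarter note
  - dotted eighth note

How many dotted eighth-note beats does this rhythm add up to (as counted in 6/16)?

4.5

One dotted eighth-note beat = 6 thirty-second notes.
Each duration in thirty-second notes: dotted eighth note = 6; thirty-second note = 1; dotted eighth = 6; quarter note = 8; dotted eighth note = 6.
Adding: 6 + 1 + 6 + 8 + 6 = 27.
27 ÷ 6 = 4.5 beats.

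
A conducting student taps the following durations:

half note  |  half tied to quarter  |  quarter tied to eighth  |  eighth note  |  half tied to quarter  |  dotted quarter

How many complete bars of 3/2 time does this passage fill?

One bar of 3/2 = 12 eighth notes.
Each duration in eighth notes: half note = 4; half tied to quarter (half + quarter) = 6; quarter tied to eighth (quarter + eighth) = 3; eighth note = 1; half tied to quarter (half + quarter) = 6; dotted quarter = 3.
Adding: 4 + 6 + 3 + 1 + 6 + 3 = 23.
23 ÷ 12 = 1 complete bar with 11 left over.

1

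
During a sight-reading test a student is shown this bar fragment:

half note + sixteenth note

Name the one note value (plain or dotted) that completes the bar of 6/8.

dotted eighth note

The bar of 6/8 = 12 sixteenth notes.
In sixteenth notes: half note = 8; sixteenth note = 1.
Total: 8 + 1 = 9.
Remaining: 12 − 9 = 3 sixteenth notes, which is a dotted eighth note.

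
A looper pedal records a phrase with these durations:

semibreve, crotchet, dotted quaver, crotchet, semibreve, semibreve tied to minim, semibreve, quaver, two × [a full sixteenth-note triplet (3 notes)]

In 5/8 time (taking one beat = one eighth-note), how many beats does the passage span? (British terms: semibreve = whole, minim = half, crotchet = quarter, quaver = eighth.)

44.5

One eighth-note beat = 2 sixteenth notes.
Convert each value to sixteenth notes: semibreve = 16; crotchet = 4; dotted quaver = 3; crotchet = 4; semibreve = 16; semibreve tied to minim (semibreve + minim) = 24; semibreve = 16; quaver = 2; a full sixteenth-note triplet (3 notes) (three triplet sixteenths span one eighth) = 2; a full sixteenth-note triplet (3 notes) (three triplet sixteenths span one eighth) = 2.
Adding: 16 + 4 + 3 + 4 + 16 + 24 + 16 + 2 + 2 + 2 = 89.
89 ÷ 2 = 44.5 beats.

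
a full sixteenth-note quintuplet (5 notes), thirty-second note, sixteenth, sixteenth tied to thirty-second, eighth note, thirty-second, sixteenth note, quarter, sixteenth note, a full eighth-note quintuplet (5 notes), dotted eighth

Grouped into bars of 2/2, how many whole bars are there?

One bar of 2/2 = 32 thirty-second notes.
Each duration in thirty-second notes: a full sixteenth-note quintuplet (5 notes) (five quintuplet sixteenths span one quarter) = 8; thirty-second note = 1; sixteenth = 2; sixteenth tied to thirty-second (sixteenth + thirty-second) = 3; eighth note = 4; thirty-second = 1; sixteenth note = 2; quarter = 8; sixteenth note = 2; a full eighth-note quintuplet (5 notes) (five quintuplet eighths span one half) = 16; dotted eighth = 6.
Sum: 8 + 1 + 2 + 3 + 4 + 1 + 2 + 8 + 2 + 16 + 6 = 53.
53 ÷ 32 = 1 complete bar with 21 left over.

1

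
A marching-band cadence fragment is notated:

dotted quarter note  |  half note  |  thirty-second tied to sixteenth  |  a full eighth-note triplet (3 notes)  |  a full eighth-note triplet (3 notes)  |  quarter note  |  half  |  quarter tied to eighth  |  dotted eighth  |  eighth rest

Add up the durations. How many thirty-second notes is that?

Working in thirty-second notes: dotted quarter note = 12; half note = 16; thirty-second tied to sixteenth (thirty-second + sixteenth) = 3; a full eighth-note triplet (3 notes) (three triplet eighths span one quarter) = 8; a full eighth-note triplet (3 notes) (three triplet eighths span one quarter) = 8; quarter note = 8; half = 16; quarter tied to eighth (quarter + eighth) = 12; dotted eighth = 6; eighth rest = 4.
Altogether 12 + 16 + 3 + 8 + 8 + 8 + 16 + 12 + 6 + 4 = 93 thirty-second notes.

93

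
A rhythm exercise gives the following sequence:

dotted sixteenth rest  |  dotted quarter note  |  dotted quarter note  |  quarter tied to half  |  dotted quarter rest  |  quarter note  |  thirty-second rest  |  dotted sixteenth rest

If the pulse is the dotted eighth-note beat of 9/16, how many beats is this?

One dotted eighth-note beat = 6 thirty-second notes.
Each duration in thirty-second notes: dotted sixteenth rest = 3; dotted quarter note = 12; dotted quarter note = 12; quarter tied to half (quarter + half) = 24; dotted quarter rest = 12; quarter note = 8; thirty-second rest = 1; dotted sixteenth rest = 3.
Altogether 3 + 12 + 12 + 24 + 12 + 8 + 1 + 3 = 75.
75 ÷ 6 = 12.5 beats.

12.5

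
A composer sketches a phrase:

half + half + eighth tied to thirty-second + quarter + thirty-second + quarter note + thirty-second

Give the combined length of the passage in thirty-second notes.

Convert each value to thirty-second notes: half = 16; half = 16; eighth tied to thirty-second (eighth + thirty-second) = 5; quarter = 8; thirty-second = 1; quarter note = 8; thirty-second = 1.
Sum: 16 + 16 + 5 + 8 + 1 + 8 + 1 = 55 thirty-second notes.

55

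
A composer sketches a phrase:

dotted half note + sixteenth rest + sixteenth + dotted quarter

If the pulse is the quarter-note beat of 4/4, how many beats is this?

5

One quarter-note beat = 4 sixteenth notes.
Each duration in sixteenth notes: dotted half note = 12; sixteenth rest = 1; sixteenth = 1; dotted quarter = 6.
Altogether 12 + 1 + 1 + 6 = 20.
20 ÷ 4 = 5 beats.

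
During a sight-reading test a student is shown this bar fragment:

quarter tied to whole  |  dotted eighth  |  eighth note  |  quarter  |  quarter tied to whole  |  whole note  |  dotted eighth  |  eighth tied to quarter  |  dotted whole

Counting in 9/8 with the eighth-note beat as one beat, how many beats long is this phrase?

One eighth-note beat = 2 sixteenth notes.
Convert each value to sixteenth notes: quarter tied to whole (quarter + whole) = 20; dotted eighth = 3; eighth note = 2; quarter = 4; quarter tied to whole (quarter + whole) = 20; whole note = 16; dotted eighth = 3; eighth tied to quarter (eighth + quarter) = 6; dotted whole = 24.
Adding: 20 + 3 + 2 + 4 + 20 + 16 + 3 + 6 + 24 = 98.
98 ÷ 2 = 49 beats.

49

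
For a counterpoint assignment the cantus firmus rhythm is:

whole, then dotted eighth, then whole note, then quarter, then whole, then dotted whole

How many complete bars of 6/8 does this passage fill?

One bar of 6/8 = 12 sixteenth notes.
Working in sixteenth notes: whole = 16; dotted eighth = 3; whole note = 16; quarter = 4; whole = 16; dotted whole = 24.
Total: 16 + 3 + 16 + 4 + 16 + 24 = 79.
79 ÷ 12 = 6 complete bars with 7 left over.

6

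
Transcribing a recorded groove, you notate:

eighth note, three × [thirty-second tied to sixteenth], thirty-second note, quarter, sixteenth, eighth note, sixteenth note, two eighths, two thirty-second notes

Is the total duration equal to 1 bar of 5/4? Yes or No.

One bar of 5/4 = 40 thirty-second notes.
Working in thirty-second notes: eighth note = 4; thirty-second tied to sixteenth (thirty-second + sixteenth) = 3; thirty-second tied to sixteenth (thirty-second + sixteenth) = 3; thirty-second tied to sixteenth (thirty-second + sixteenth) = 3; thirty-second note = 1; quarter = 8; sixteenth = 2; eighth note = 4; sixteenth note = 2; eighth = 4; eighth = 4; thirty-second note = 1; thirty-second note = 1.
Altogether 4 + 3 + 3 + 3 + 1 + 8 + 2 + 4 + 2 + 4 + 4 + 1 + 1 = 40.
40 equals 40, so the answer is Yes.

Yes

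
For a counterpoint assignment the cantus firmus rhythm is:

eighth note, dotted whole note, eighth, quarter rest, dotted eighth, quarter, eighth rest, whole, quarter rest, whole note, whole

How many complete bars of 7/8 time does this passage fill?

One bar of 7/8 = 14 sixteenth notes.
Convert each value to sixteenth notes: eighth note = 2; dotted whole note = 24; eighth = 2; quarter rest = 4; dotted eighth = 3; quarter = 4; eighth rest = 2; whole = 16; quarter rest = 4; whole note = 16; whole = 16.
Adding: 2 + 24 + 2 + 4 + 3 + 4 + 2 + 16 + 4 + 16 + 16 = 93.
93 ÷ 14 = 6 complete bars with 9 left over.

6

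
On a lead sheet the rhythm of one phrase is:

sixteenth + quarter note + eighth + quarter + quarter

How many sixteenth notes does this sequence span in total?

15

Convert each value to sixteenth notes: sixteenth = 1; quarter note = 4; eighth = 2; quarter = 4; quarter = 4.
Altogether 1 + 4 + 2 + 4 + 4 = 15 sixteenth notes.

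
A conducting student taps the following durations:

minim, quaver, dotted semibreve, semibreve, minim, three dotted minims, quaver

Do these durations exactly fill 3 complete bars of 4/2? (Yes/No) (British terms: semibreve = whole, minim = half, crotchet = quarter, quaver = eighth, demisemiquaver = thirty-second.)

Yes

One bar of 4/2 = 16 eighth notes, so 3 bars = 48.
Each duration in eighth notes: minim = 4; quaver = 1; dotted semibreve = 12; semibreve = 8; minim = 4; dotted minim = 6; dotted minim = 6; dotted minim = 6; quaver = 1.
Altogether 4 + 1 + 12 + 8 + 4 + 6 + 6 + 6 + 1 = 48.
48 equals 48, so the answer is Yes.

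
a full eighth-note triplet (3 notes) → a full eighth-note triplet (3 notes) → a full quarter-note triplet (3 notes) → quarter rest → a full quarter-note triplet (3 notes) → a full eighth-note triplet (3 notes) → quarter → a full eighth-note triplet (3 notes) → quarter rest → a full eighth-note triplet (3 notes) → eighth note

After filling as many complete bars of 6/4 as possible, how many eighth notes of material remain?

One bar of 6/4 = 12 eighth notes.
Each duration in eighth notes: a full eighth-note triplet (3 notes) (three triplet eighths span one quarter) = 2; a full eighth-note triplet (3 notes) (three triplet eighths span one quarter) = 2; a full quarter-note triplet (3 notes) (three triplet quarters span one half) = 4; quarter rest = 2; a full quarter-note triplet (3 notes) (three triplet quarters span one half) = 4; a full eighth-note triplet (3 notes) (three triplet eighths span one quarter) = 2; quarter = 2; a full eighth-note triplet (3 notes) (three triplet eighths span one quarter) = 2; quarter rest = 2; a full eighth-note triplet (3 notes) (three triplet eighths span one quarter) = 2; eighth note = 1.
Adding: 2 + 2 + 4 + 2 + 4 + 2 + 2 + 2 + 2 + 2 + 1 = 25.
25 ÷ 12 = 2 complete bars with 1 eighth note remaining.

1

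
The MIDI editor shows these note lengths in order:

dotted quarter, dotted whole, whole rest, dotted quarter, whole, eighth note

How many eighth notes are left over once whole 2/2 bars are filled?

3

One bar of 2/2 = 8 eighth notes.
Each duration in eighth notes: dotted quarter = 3; dotted whole = 12; whole rest = 8; dotted quarter = 3; whole = 8; eighth note = 1.
Adding: 3 + 12 + 8 + 3 + 8 + 1 = 35.
35 ÷ 8 = 4 complete bars with 3 eighth notes remaining.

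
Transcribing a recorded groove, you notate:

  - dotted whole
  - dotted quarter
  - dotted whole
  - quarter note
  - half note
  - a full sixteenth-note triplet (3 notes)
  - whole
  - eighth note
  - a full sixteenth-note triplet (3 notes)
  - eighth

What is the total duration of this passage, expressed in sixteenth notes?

90

Working in sixteenth notes: dotted whole = 24; dotted quarter = 6; dotted whole = 24; quarter note = 4; half note = 8; a full sixteenth-note triplet (3 notes) (three triplet sixteenths span one eighth) = 2; whole = 16; eighth note = 2; a full sixteenth-note triplet (3 notes) (three triplet sixteenths span one eighth) = 2; eighth = 2.
Total: 24 + 6 + 24 + 4 + 8 + 2 + 16 + 2 + 2 + 2 = 90 sixteenth notes.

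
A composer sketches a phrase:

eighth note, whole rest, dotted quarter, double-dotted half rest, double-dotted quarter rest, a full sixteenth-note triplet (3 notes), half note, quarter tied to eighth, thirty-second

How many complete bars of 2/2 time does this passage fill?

3

One bar of 2/2 = 32 thirty-second notes.
Working in thirty-second notes: eighth note = 4; whole rest = 32; dotted quarter = 12; double-dotted half rest = 28; double-dotted quarter rest = 14; a full sixteenth-note triplet (3 notes) (three triplet sixteenths span one eighth) = 4; half note = 16; quarter tied to eighth (quarter + eighth) = 12; thirty-second = 1.
Adding: 4 + 32 + 12 + 28 + 14 + 4 + 16 + 12 + 1 = 123.
123 ÷ 32 = 3 complete bars with 27 left over.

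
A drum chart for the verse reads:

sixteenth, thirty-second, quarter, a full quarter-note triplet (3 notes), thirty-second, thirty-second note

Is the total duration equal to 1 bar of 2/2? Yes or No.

One bar of 2/2 = 32 thirty-second notes.
Each duration in thirty-second notes: sixteenth = 2; thirty-second = 1; quarter = 8; a full quarter-note triplet (3 notes) (three triplet quarters span one half) = 16; thirty-second = 1; thirty-second note = 1.
Adding: 2 + 1 + 8 + 16 + 1 + 1 = 29.
29 falls short of 32, so the answer is No.

No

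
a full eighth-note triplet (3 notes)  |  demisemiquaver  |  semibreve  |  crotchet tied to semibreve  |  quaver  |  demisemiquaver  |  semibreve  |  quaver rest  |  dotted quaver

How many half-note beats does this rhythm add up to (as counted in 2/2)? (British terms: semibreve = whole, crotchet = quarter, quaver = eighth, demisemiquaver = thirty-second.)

8

One half-note beat = 16 thirty-second notes.
In thirty-second notes: a full eighth-note triplet (3 notes) (three triplet eighths span one quarter) = 8; demisemiquaver = 1; semibreve = 32; crotchet tied to semibreve (crotchet + semibreve) = 40; quaver = 4; demisemiquaver = 1; semibreve = 32; quaver rest = 4; dotted quaver = 6.
Total: 8 + 1 + 32 + 40 + 4 + 1 + 32 + 4 + 6 = 128.
128 ÷ 16 = 8 beats.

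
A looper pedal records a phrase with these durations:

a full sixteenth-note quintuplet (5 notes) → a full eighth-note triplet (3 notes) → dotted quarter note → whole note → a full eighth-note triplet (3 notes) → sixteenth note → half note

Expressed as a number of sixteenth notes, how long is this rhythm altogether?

43

Working in sixteenth notes: a full sixteenth-note quintuplet (5 notes) (five quintuplet sixteenths span one quarter) = 4; a full eighth-note triplet (3 notes) (three triplet eighths span one quarter) = 4; dotted quarter note = 6; whole note = 16; a full eighth-note triplet (3 notes) (three triplet eighths span one quarter) = 4; sixteenth note = 1; half note = 8.
Sum: 4 + 4 + 6 + 16 + 4 + 1 + 8 = 43 sixteenth notes.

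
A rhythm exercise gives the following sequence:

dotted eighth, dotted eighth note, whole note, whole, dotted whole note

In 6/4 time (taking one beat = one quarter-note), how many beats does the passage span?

One quarter-note beat = 4 sixteenth notes.
In sixteenth notes: dotted eighth = 3; dotted eighth note = 3; whole note = 16; whole = 16; dotted whole note = 24.
Adding: 3 + 3 + 16 + 16 + 24 = 62.
62 ÷ 4 = 15.5 beats.

15.5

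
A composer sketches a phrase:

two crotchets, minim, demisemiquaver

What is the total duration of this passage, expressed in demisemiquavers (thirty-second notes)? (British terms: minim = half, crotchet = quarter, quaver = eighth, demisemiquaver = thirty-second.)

33

Express everything in thirty-second notes: crotchet = 8; crotchet = 8; minim = 16; demisemiquaver = 1.
Sum: 8 + 8 + 16 + 1 = 33 thirty-second notes.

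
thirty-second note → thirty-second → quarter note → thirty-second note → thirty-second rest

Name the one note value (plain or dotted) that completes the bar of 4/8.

eighth note

The bar of 4/8 = 16 thirty-second notes.
Express everything in thirty-second notes: thirty-second note = 1; thirty-second = 1; quarter note = 8; thirty-second note = 1; thirty-second rest = 1.
Total: 1 + 1 + 8 + 1 + 1 = 12.
Remaining: 16 − 12 = 4 thirty-second notes, which is a eighth note.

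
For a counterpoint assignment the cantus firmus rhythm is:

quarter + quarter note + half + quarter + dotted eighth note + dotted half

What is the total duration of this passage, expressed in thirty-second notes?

70

In thirty-second notes: quarter = 8; quarter note = 8; half = 16; quarter = 8; dotted eighth note = 6; dotted half = 24.
Total: 8 + 8 + 16 + 8 + 6 + 24 = 70 thirty-second notes.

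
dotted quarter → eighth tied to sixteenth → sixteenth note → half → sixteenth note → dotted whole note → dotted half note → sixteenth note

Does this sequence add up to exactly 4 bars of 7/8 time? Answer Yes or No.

Yes

One bar of 7/8 = 14 sixteenth notes, so 4 bars = 56.
Convert each value to sixteenth notes: dotted quarter = 6; eighth tied to sixteenth (eighth + sixteenth) = 3; sixteenth note = 1; half = 8; sixteenth note = 1; dotted whole note = 24; dotted half note = 12; sixteenth note = 1.
Adding: 6 + 3 + 1 + 8 + 1 + 24 + 12 + 1 = 56.
56 equals 56, so the answer is Yes.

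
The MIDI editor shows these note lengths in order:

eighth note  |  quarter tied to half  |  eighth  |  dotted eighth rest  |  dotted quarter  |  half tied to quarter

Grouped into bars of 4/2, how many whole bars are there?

1

One bar of 4/2 = 32 sixteenth notes.
In sixteenth notes: eighth note = 2; quarter tied to half (quarter + half) = 12; eighth = 2; dotted eighth rest = 3; dotted quarter = 6; half tied to quarter (half + quarter) = 12.
Adding: 2 + 12 + 2 + 3 + 6 + 12 = 37.
37 ÷ 32 = 1 complete bar with 5 left over.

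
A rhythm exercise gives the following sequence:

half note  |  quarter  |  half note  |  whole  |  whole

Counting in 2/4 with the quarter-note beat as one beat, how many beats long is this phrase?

13

One quarter-note beat = 2 eighth notes.
Each duration in eighth notes: half note = 4; quarter = 2; half note = 4; whole = 8; whole = 8.
Sum: 4 + 2 + 4 + 8 + 8 = 26.
26 ÷ 2 = 13 beats.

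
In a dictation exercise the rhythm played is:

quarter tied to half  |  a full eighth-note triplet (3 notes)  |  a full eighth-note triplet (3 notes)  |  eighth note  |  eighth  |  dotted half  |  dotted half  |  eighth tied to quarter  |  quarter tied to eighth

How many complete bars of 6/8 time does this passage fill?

One bar of 6/8 = 6 eighth notes.
Each duration in eighth notes: quarter tied to half (quarter + half) = 6; a full eighth-note triplet (3 notes) (three triplet eighths span one quarter) = 2; a full eighth-note triplet (3 notes) (three triplet eighths span one quarter) = 2; eighth note = 1; eighth = 1; dotted half = 6; dotted half = 6; eighth tied to quarter (eighth + quarter) = 3; quarter tied to eighth (quarter + eighth) = 3.
Sum: 6 + 2 + 2 + 1 + 1 + 6 + 6 + 3 + 3 = 30.
30 ÷ 6 = 5 complete bars with 0 left over.

5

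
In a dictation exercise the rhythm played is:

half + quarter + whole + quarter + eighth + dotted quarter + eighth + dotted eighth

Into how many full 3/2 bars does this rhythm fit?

One bar of 3/2 = 24 sixteenth notes.
Convert each value to sixteenth notes: half = 8; quarter = 4; whole = 16; quarter = 4; eighth = 2; dotted quarter = 6; eighth = 2; dotted eighth = 3.
Altogether 8 + 4 + 16 + 4 + 2 + 6 + 2 + 3 = 45.
45 ÷ 24 = 1 complete bar with 21 left over.

1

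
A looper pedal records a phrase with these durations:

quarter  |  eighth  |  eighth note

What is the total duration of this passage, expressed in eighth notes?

4

In eighth notes: quarter = 2; eighth = 1; eighth note = 1.
Altogether 2 + 1 + 1 = 4 eighth notes.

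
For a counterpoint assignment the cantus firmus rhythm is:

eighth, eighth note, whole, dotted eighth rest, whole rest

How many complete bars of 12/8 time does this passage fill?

1

One bar of 12/8 = 24 sixteenth notes.
Express everything in sixteenth notes: eighth = 2; eighth note = 2; whole = 16; dotted eighth rest = 3; whole rest = 16.
Adding: 2 + 2 + 16 + 3 + 16 = 39.
39 ÷ 24 = 1 complete bar with 15 left over.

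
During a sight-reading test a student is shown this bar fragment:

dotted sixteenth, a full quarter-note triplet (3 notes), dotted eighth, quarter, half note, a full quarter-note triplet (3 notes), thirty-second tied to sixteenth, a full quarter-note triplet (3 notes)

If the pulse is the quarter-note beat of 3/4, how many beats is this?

10.5

One quarter-note beat = 8 thirty-second notes.
Each duration in thirty-second notes: dotted sixteenth = 3; a full quarter-note triplet (3 notes) (three triplet quarters span one half) = 16; dotted eighth = 6; quarter = 8; half note = 16; a full quarter-note triplet (3 notes) (three triplet quarters span one half) = 16; thirty-second tied to sixteenth (thirty-second + sixteenth) = 3; a full quarter-note triplet (3 notes) (three triplet quarters span one half) = 16.
Adding: 3 + 16 + 6 + 8 + 16 + 16 + 3 + 16 = 84.
84 ÷ 8 = 10.5 beats.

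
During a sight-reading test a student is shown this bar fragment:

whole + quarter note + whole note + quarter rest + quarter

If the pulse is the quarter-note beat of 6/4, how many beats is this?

One quarter-note beat = 2 eighth notes.
In eighth notes: whole = 8; quarter note = 2; whole note = 8; quarter rest = 2; quarter = 2.
Altogether 8 + 2 + 8 + 2 + 2 = 22.
22 ÷ 2 = 11 beats.

11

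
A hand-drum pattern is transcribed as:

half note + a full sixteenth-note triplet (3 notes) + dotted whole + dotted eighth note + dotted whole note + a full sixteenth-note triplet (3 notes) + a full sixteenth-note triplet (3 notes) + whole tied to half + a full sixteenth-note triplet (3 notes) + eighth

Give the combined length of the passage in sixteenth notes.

In sixteenth notes: half note = 8; a full sixteenth-note triplet (3 notes) (three triplet sixteenths span one eighth) = 2; dotted whole = 24; dotted eighth note = 3; dotted whole note = 24; a full sixteenth-note triplet (3 notes) (three triplet sixteenths span one eighth) = 2; a full sixteenth-note triplet (3 notes) (three triplet sixteenths span one eighth) = 2; whole tied to half (whole + half) = 24; a full sixteenth-note triplet (3 notes) (three triplet sixteenths span one eighth) = 2; eighth = 2.
Altogether 8 + 2 + 24 + 3 + 24 + 2 + 2 + 24 + 2 + 2 = 93 sixteenth notes.

93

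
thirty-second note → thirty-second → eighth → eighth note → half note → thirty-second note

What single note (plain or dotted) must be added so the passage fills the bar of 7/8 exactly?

The bar of 7/8 = 28 thirty-second notes.
Working in thirty-second notes: thirty-second note = 1; thirty-second = 1; eighth = 4; eighth note = 4; half note = 16; thirty-second note = 1.
Altogether 1 + 1 + 4 + 4 + 16 + 1 = 27.
Remaining: 28 − 27 = 1 thirty-second note, which is a thirty-second note.

thirty-second note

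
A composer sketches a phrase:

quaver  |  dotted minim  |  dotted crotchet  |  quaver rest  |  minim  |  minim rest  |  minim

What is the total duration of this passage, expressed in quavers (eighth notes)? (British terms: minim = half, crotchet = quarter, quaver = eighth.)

23

Working in eighth notes: quaver = 1; dotted minim = 6; dotted crotchet = 3; quaver rest = 1; minim = 4; minim rest = 4; minim = 4.
Altogether 1 + 6 + 3 + 1 + 4 + 4 + 4 = 23 eighth notes.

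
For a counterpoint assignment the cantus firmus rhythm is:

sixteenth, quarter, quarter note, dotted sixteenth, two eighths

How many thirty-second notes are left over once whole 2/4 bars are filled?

13

One bar of 2/4 = 16 thirty-second notes.
Convert each value to thirty-second notes: sixteenth = 2; quarter = 8; quarter note = 8; dotted sixteenth = 3; eighth = 4; eighth = 4.
Sum: 2 + 8 + 8 + 3 + 4 + 4 = 29.
29 ÷ 16 = 1 complete bar with 13 thirty-second notes remaining.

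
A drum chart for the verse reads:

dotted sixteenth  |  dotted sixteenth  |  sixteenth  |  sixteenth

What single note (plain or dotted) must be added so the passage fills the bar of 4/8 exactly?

dotted eighth note

The bar of 4/8 = 16 thirty-second notes.
In thirty-second notes: dotted sixteenth = 3; dotted sixteenth = 3; sixteenth = 2; sixteenth = 2.
Sum: 3 + 3 + 2 + 2 = 10.
Remaining: 16 − 10 = 6 thirty-second notes, which is a dotted eighth note.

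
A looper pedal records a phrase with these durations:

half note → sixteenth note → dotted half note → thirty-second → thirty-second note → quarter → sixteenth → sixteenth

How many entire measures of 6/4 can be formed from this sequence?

1

One bar of 6/4 = 48 thirty-second notes.
In thirty-second notes: half note = 16; sixteenth note = 2; dotted half note = 24; thirty-second = 1; thirty-second note = 1; quarter = 8; sixteenth = 2; sixteenth = 2.
Altogether 16 + 2 + 24 + 1 + 1 + 8 + 2 + 2 = 56.
56 ÷ 48 = 1 complete bar with 8 left over.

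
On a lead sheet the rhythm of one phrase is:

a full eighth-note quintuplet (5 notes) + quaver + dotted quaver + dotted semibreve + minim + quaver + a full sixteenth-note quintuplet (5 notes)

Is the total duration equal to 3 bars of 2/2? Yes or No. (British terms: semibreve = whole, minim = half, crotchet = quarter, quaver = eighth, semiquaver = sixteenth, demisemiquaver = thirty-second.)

No

One bar of 2/2 = 16 sixteenth notes, so 3 bars = 48.
Working in sixteenth notes: a full eighth-note quintuplet (5 notes) (five quintuplet eighths span one half) = 8; quaver = 2; dotted quaver = 3; dotted semibreve = 24; minim = 8; quaver = 2; a full sixteenth-note quintuplet (5 notes) (five quintuplet sixteenths span one quarter) = 4.
Total: 8 + 2 + 3 + 24 + 8 + 2 + 4 = 51.
51 exceeds 48, so the answer is No.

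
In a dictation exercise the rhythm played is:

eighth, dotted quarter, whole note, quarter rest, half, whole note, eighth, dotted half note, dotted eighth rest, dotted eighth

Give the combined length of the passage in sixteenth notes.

72

Each duration in sixteenth notes: eighth = 2; dotted quarter = 6; whole note = 16; quarter rest = 4; half = 8; whole note = 16; eighth = 2; dotted half note = 12; dotted eighth rest = 3; dotted eighth = 3.
Total: 2 + 6 + 16 + 4 + 8 + 16 + 2 + 12 + 3 + 3 = 72 sixteenth notes.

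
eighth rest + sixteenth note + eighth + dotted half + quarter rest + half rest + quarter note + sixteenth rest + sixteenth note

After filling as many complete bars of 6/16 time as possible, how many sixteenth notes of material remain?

One bar of 6/16 = 6 sixteenth notes.
Working in sixteenth notes: eighth rest = 2; sixteenth note = 1; eighth = 2; dotted half = 12; quarter rest = 4; half rest = 8; quarter note = 4; sixteenth rest = 1; sixteenth note = 1.
Total: 2 + 1 + 2 + 12 + 4 + 8 + 4 + 1 + 1 = 35.
35 ÷ 6 = 5 complete bars with 5 sixteenth notes remaining.

5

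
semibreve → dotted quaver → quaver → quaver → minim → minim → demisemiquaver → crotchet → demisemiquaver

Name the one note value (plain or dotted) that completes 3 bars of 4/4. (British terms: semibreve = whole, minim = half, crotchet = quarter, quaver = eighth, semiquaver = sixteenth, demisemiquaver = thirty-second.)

3 bars of 4/4 = 96 thirty-second notes.
Express everything in thirty-second notes: semibreve = 32; dotted quaver = 6; quaver = 4; quaver = 4; minim = 16; minim = 16; demisemiquaver = 1; crotchet = 8; demisemiquaver = 1.
Total: 32 + 6 + 4 + 4 + 16 + 16 + 1 + 8 + 1 = 88.
Remaining: 96 − 88 = 8 thirty-second notes, which is a quarter note.

quarter note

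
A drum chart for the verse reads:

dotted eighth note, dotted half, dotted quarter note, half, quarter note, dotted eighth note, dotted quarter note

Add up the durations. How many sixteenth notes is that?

Each duration in sixteenth notes: dotted eighth note = 3; dotted half = 12; dotted quarter note = 6; half = 8; quarter note = 4; dotted eighth note = 3; dotted quarter note = 6.
Sum: 3 + 12 + 6 + 8 + 4 + 3 + 6 = 42 sixteenth notes.

42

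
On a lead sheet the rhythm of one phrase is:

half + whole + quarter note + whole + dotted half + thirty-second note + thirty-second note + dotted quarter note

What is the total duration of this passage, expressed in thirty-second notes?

126

Working in thirty-second notes: half = 16; whole = 32; quarter note = 8; whole = 32; dotted half = 24; thirty-second note = 1; thirty-second note = 1; dotted quarter note = 12.
Altogether 16 + 32 + 8 + 32 + 24 + 1 + 1 + 12 = 126 thirty-second notes.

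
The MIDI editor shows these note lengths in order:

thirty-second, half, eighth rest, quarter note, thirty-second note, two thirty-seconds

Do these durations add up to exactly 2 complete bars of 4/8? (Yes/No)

Yes

One bar of 4/8 = 16 thirty-second notes, so 2 bars = 32.
Express everything in thirty-second notes: thirty-second = 1; half = 16; eighth rest = 4; quarter note = 8; thirty-second note = 1; thirty-second = 1; thirty-second = 1.
Total: 1 + 16 + 4 + 8 + 1 + 1 + 1 = 32.
32 equals 32, so the answer is Yes.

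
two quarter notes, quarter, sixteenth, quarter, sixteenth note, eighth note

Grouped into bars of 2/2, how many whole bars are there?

One bar of 2/2 = 16 sixteenth notes.
Express everything in sixteenth notes: quarter note = 4; quarter note = 4; quarter = 4; sixteenth = 1; quarter = 4; sixteenth note = 1; eighth note = 2.
Altogether 4 + 4 + 4 + 1 + 4 + 1 + 2 = 20.
20 ÷ 16 = 1 complete bar with 4 left over.

1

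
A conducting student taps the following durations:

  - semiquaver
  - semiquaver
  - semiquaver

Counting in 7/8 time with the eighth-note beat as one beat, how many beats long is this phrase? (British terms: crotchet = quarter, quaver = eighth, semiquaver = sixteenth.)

1.5

One eighth-note beat = 2 sixteenth notes.
Convert each value to sixteenth notes: semiquaver = 1; semiquaver = 1; semiquaver = 1.
Adding: 1 + 1 + 1 = 3.
3 ÷ 2 = 1.5 beats.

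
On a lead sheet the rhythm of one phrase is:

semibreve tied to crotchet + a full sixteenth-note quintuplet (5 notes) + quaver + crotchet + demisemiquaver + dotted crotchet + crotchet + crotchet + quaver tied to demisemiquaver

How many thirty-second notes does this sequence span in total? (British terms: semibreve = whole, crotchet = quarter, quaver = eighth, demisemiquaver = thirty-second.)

Convert each value to thirty-second notes: semibreve tied to crotchet (semibreve + crotchet) = 40; a full sixteenth-note quintuplet (5 notes) (five quintuplet sixteenths span one quarter) = 8; quaver = 4; crotchet = 8; demisemiquaver = 1; dotted crotchet = 12; crotchet = 8; crotchet = 8; quaver tied to demisemiquaver (quaver + demisemiquaver) = 5.
Sum: 40 + 8 + 4 + 8 + 1 + 12 + 8 + 8 + 5 = 94 thirty-second notes.

94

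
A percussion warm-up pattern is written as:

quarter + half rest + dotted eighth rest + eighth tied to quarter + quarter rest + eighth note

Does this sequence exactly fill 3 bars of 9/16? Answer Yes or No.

One bar of 9/16 = 9 sixteenth notes, so 3 bars = 27.
Each duration in sixteenth notes: quarter = 4; half rest = 8; dotted eighth rest = 3; eighth tied to quarter (eighth + quarter) = 6; quarter rest = 4; eighth note = 2.
Sum: 4 + 8 + 3 + 6 + 4 + 2 = 27.
27 equals 27, so the answer is Yes.

Yes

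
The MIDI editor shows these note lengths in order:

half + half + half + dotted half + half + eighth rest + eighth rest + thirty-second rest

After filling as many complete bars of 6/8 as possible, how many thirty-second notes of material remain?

One bar of 6/8 = 24 thirty-second notes.
Each duration in thirty-second notes: half = 16; half = 16; half = 16; dotted half = 24; half = 16; eighth rest = 4; eighth rest = 4; thirty-second rest = 1.
Total: 16 + 16 + 16 + 24 + 16 + 4 + 4 + 1 = 97.
97 ÷ 24 = 4 complete bars with 1 thirty-second note remaining.

1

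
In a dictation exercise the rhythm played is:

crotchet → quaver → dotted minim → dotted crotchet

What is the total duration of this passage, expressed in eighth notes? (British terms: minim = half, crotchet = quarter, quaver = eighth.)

Working in eighth notes: crotchet = 2; quaver = 1; dotted minim = 6; dotted crotchet = 3.
Total: 2 + 1 + 6 + 3 = 12 eighth notes.

12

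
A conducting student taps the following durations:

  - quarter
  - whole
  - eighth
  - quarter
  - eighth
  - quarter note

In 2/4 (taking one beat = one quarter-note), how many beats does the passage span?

One quarter-note beat = 2 eighth notes.
Express everything in eighth notes: quarter = 2; whole = 8; eighth = 1; quarter = 2; eighth = 1; quarter note = 2.
Adding: 2 + 8 + 1 + 2 + 1 + 2 = 16.
16 ÷ 2 = 8 beats.

8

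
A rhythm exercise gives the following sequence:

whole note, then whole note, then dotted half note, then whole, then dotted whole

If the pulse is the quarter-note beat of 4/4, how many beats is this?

21

One quarter-note beat = 2 eighth notes.
Express everything in eighth notes: whole note = 8; whole note = 8; dotted half note = 6; whole = 8; dotted whole = 12.
Altogether 8 + 8 + 6 + 8 + 12 = 42.
42 ÷ 2 = 21 beats.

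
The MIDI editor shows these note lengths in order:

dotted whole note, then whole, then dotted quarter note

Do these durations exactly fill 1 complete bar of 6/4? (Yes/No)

No

One bar of 6/4 = 12 eighth notes.
Working in eighth notes: dotted whole note = 12; whole = 8; dotted quarter note = 3.
Sum: 12 + 8 + 3 = 23.
23 exceeds 12, so the answer is No.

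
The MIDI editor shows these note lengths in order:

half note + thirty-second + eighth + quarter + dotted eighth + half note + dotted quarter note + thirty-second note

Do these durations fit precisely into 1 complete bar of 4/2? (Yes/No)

Yes

One bar of 4/2 = 64 thirty-second notes.
In thirty-second notes: half note = 16; thirty-second = 1; eighth = 4; quarter = 8; dotted eighth = 6; half note = 16; dotted quarter note = 12; thirty-second note = 1.
Altogether 16 + 1 + 4 + 8 + 6 + 16 + 12 + 1 = 64.
64 equals 64, so the answer is Yes.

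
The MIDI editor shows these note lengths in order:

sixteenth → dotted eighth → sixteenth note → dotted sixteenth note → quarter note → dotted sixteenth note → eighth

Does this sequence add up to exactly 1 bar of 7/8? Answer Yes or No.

Yes

One bar of 7/8 = 28 thirty-second notes.
Working in thirty-second notes: sixteenth = 2; dotted eighth = 6; sixteenth note = 2; dotted sixteenth note = 3; quarter note = 8; dotted sixteenth note = 3; eighth = 4.
Altogether 2 + 6 + 2 + 3 + 8 + 3 + 4 = 28.
28 equals 28, so the answer is Yes.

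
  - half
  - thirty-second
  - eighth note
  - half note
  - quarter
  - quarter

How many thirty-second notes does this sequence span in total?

Each duration in thirty-second notes: half = 16; thirty-second = 1; eighth note = 4; half note = 16; quarter = 8; quarter = 8.
Total: 16 + 1 + 4 + 16 + 8 + 8 = 53 thirty-second notes.

53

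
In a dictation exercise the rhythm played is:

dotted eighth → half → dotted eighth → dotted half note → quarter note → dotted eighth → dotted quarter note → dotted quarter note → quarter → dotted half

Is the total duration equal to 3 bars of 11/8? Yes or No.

One bar of 11/8 = 22 sixteenth notes, so 3 bars = 66.
In sixteenth notes: dotted eighth = 3; half = 8; dotted eighth = 3; dotted half note = 12; quarter note = 4; dotted eighth = 3; dotted quarter note = 6; dotted quarter note = 6; quarter = 4; dotted half = 12.
Adding: 3 + 8 + 3 + 12 + 4 + 3 + 6 + 6 + 4 + 12 = 61.
61 falls short of 66, so the answer is No.

No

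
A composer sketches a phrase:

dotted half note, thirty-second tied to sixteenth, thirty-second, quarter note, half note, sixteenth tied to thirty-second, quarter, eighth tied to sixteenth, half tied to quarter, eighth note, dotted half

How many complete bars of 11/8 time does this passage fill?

One bar of 11/8 = 44 thirty-second notes.
In thirty-second notes: dotted half note = 24; thirty-second tied to sixteenth (thirty-second + sixteenth) = 3; thirty-second = 1; quarter note = 8; half note = 16; sixteenth tied to thirty-second (sixteenth + thirty-second) = 3; quarter = 8; eighth tied to sixteenth (eighth + sixteenth) = 6; half tied to quarter (half + quarter) = 24; eighth note = 4; dotted half = 24.
Adding: 24 + 3 + 1 + 8 + 16 + 3 + 8 + 6 + 24 + 4 + 24 = 121.
121 ÷ 44 = 2 complete bars with 33 left over.

2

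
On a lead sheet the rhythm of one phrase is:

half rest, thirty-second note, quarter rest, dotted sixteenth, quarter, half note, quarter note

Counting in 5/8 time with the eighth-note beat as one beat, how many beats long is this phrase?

15

One eighth-note beat = 4 thirty-second notes.
In thirty-second notes: half rest = 16; thirty-second note = 1; quarter rest = 8; dotted sixteenth = 3; quarter = 8; half note = 16; quarter note = 8.
Total: 16 + 1 + 8 + 3 + 8 + 16 + 8 = 60.
60 ÷ 4 = 15 beats.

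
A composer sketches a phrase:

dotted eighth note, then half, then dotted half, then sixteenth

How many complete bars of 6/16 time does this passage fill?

4

One bar of 6/16 = 6 sixteenth notes.
Express everything in sixteenth notes: dotted eighth note = 3; half = 8; dotted half = 12; sixteenth = 1.
Adding: 3 + 8 + 12 + 1 = 24.
24 ÷ 6 = 4 complete bars with 0 left over.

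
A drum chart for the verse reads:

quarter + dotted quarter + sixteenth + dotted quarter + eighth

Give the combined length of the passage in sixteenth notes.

19

Working in sixteenth notes: quarter = 4; dotted quarter = 6; sixteenth = 1; dotted quarter = 6; eighth = 2.
Total: 4 + 6 + 1 + 6 + 2 = 19 sixteenth notes.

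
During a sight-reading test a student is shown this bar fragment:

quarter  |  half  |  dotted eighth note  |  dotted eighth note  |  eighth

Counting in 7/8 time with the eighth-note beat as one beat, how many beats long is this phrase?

10

One eighth-note beat = 2 sixteenth notes.
Convert each value to sixteenth notes: quarter = 4; half = 8; dotted eighth note = 3; dotted eighth note = 3; eighth = 2.
Altogether 4 + 8 + 3 + 3 + 2 = 20.
20 ÷ 2 = 10 beats.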